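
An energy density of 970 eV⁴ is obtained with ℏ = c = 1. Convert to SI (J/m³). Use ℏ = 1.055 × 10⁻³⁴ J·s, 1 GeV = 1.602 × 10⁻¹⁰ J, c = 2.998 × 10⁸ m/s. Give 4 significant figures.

[E]/[L]³ = [E]⁴/(ℏc)³; restore (ℏc)⁻³.
1 GeV⁴ → 1/(ℏc)³ × (1 GeV in J)⁴ = 2.082 × 10³⁷ J/m³.
Convert the energy scale: 970 eV⁴ = 9.70 × 10⁻³⁴ GeV⁴.
Result: 9.70 × 10⁻³⁴ × 2.082 × 10³⁷ = 2.019 × 10⁴ J/m³.

2.019 × 10⁴ J/m³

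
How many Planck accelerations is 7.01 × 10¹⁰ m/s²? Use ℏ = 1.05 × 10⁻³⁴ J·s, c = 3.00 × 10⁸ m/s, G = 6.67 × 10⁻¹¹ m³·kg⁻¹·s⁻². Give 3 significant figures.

1.25 × 10⁻⁴¹

Planck acceleration: a_P = √(c⁷/(ℏG)) = 5.59 × 10⁵¹ m/s².
7.01 × 10¹⁰ / 5.59 × 10⁵¹ = 1.25 × 10⁻⁴¹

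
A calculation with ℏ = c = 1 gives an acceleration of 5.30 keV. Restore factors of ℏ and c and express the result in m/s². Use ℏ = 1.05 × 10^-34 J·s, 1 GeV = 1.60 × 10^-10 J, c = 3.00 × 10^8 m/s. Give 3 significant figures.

Acceleration is [L]/[T]² = c·[E]/ℏ.
1 GeV → c/ℏ × (1 GeV in J) = 4.57 × 10^32 m/s².
Convert the energy scale: 5.30 keV = 5.30 × 10^-6 GeV.
Result: 5.30 × 10^-6 × 4.57 × 10^32 = 2.42 × 10^27 m/s².

2.42 × 10^27 m/s²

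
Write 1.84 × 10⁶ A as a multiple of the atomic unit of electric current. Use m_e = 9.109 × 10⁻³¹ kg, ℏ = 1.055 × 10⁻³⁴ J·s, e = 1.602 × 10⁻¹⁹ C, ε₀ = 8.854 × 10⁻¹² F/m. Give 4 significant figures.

2.783 × 10⁸

atomic unit of electric current: I_au = e E_h/ℏ = m_e e⁵/((4πε₀)²ℏ³) = 6.612 × 10⁻³ A.
1.84 × 10⁶ / 6.612 × 10⁻³ = 2.783 × 10⁸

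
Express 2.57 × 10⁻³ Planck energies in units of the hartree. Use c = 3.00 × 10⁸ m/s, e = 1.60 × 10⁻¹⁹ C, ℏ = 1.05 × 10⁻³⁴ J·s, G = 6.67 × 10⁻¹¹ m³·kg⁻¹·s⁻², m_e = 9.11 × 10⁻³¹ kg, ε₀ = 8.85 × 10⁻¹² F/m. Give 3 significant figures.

1.15 × 10²⁴

Planck energy: E_P = √(ℏc⁵/G) = 1.96 × 10⁹ J
hartree: E_h = m_e e⁴/(4πε₀ℏ)² = 4.38 × 10⁻¹⁸ J
2.57 × 10⁻³ × 1.96 × 10⁹ / 4.38 × 10⁻¹⁸ = 1.15 × 10²⁴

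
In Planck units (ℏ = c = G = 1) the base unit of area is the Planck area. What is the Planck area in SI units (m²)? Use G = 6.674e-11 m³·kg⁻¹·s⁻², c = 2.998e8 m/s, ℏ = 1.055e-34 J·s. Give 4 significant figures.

2.613e-70 m²

A_P = ℏG/c³
  = 7.041e-45 / 2.695e25
  = 2.613e-70 m²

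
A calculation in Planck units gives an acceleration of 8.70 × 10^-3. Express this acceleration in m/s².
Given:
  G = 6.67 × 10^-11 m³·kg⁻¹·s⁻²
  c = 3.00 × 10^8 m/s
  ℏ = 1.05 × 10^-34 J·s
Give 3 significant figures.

One Planck acceleration: a_P = √(c⁷/(ℏG)) = 5.59 × 10^51 m/s².
8.70 × 10^-3 × 5.59 × 10^51 m/s² = 4.86 × 10^49 m/s²

4.86 × 10^49 m/s²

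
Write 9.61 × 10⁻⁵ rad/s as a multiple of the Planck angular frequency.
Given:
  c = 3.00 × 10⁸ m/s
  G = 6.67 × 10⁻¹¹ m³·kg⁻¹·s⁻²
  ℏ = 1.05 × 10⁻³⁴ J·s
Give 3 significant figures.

5.16 × 10⁻⁴⁸

Planck angular frequency: ω_P = √(c⁵/(ℏG)) = 1.86 × 10⁴³ rad/s.
9.61 × 10⁻⁵ / 1.86 × 10⁴³ = 5.16 × 10⁻⁴⁸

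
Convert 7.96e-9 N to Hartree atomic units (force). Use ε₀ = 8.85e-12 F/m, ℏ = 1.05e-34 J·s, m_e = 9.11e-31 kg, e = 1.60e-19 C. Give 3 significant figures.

atomic unit of force: F_au = E_h/a₀ = m_e²e⁶/((4πε₀)³ℏ⁴) = 8.33e-8 N.
7.96e-9 / 8.33e-8 = 0.0956

0.0956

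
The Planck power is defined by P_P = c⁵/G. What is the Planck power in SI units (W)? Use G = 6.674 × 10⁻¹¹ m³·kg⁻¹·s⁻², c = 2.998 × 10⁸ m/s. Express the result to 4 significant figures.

3.629 × 10⁵² W

P_P = c⁵/G
  = 2.422 × 10⁴² / 6.674 × 10⁻¹¹
  = 3.629 × 10⁵² W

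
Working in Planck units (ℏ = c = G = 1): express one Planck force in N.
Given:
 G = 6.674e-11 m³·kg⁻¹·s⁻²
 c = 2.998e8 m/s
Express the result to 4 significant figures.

1.210e44 N

From ℏ = c = G = 1 the force scale is F_P = c⁴/G.
  = 8.078e33 / 6.674e-11
  = 1.210e44 N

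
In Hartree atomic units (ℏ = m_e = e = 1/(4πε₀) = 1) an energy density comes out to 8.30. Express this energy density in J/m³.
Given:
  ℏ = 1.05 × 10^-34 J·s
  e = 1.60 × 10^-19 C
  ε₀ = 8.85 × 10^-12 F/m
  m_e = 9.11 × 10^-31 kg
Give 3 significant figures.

2.50 × 10^14 J/m³

One atomic unit of energy density: u_au = E_h/a₀³ = m_e⁴e¹⁰/((4πε₀)⁵ℏ⁸) = 3.01 × 10^13 J/m³.
8.30 × 3.01 × 10^13 J/m³ = 2.50 × 10^14 J/m³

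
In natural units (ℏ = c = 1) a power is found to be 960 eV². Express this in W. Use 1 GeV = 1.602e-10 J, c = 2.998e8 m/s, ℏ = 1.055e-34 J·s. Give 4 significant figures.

Power is [E]/[T] = [E]²/ℏ.
1 GeV² → 1/ℏ × (1 GeV in J)² = 2.433e14 W.
Convert the energy scale: 960 eV² = 9.60e-16 GeV².
Result: 9.60e-16 × 2.433e14 = 0.2335 W.

0.2335 W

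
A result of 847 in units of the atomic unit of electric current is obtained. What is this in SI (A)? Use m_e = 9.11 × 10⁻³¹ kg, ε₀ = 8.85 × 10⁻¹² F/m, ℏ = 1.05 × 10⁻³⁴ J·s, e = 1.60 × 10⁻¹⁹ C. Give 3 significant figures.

5.65 A

One atomic unit of electric current: I_au = e E_h/ℏ = m_e e⁵/((4πε₀)²ℏ³) = 6.67 × 10⁻³ A.
847 × 6.67 × 10⁻³ A = 5.65 A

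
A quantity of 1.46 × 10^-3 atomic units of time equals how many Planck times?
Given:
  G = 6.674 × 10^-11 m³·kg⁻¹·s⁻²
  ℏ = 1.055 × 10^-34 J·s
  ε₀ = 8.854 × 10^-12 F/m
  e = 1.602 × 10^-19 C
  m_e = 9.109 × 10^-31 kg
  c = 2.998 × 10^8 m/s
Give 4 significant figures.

6.561 × 10^23

atomic unit of time: τ_au = (4πε₀)²ℏ³/(m_e e⁴) = 2.423 × 10^-17 s
Planck time: t_P = √(ℏG/c⁵) = 5.392 × 10^-44 s
1.46 × 10^-3 × 2.423 × 10^-17 / 5.392 × 10^-44 = 6.561 × 10^23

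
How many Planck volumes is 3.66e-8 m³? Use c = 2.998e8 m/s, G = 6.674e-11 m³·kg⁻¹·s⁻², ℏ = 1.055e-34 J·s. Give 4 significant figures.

Planck volume: V_P = (ℏG/c³)^(3/2) = 4.224e-105 m³.
3.66e-8 / 4.224e-105 = 8.665e96

8.665e96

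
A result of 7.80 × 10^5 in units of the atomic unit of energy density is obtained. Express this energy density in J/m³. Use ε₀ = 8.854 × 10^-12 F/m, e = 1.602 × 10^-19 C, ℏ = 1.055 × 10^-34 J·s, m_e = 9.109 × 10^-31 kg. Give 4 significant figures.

One atomic unit of energy density: u_au = E_h/a₀³ = m_e⁴e¹⁰/((4πε₀)⁵ℏ⁸) = 2.929 × 10^13 J/m³.
7.80 × 10^5 × 2.929 × 10^13 J/m³ = 2.285 × 10^19 J/m³

2.285 × 10^19 J/m³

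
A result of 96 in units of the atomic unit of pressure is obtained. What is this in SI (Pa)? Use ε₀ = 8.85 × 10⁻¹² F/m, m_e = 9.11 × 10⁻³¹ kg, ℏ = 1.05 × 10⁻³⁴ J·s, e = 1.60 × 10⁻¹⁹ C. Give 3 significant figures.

One atomic unit of pressure: P_au = E_h/a₀³ = m_e⁴e¹⁰/((4πε₀)⁵ℏ⁸) = 3.01 × 10¹³ Pa.
96 × 3.01 × 10¹³ Pa = 2.89 × 10¹⁵ Pa

2.89 × 10¹⁵ Pa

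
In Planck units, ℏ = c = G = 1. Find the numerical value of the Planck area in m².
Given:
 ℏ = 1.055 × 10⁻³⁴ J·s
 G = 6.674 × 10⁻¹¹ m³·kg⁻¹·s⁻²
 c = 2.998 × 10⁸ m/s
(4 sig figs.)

The unique combination of the constants set to 1 with dimensions of area is A_P = ℏG/c³.
  = 7.041 × 10⁻⁴⁵ / 2.695 × 10²⁵
  = 2.613 × 10⁻⁷⁰ m²

2.613 × 10⁻⁷⁰ m²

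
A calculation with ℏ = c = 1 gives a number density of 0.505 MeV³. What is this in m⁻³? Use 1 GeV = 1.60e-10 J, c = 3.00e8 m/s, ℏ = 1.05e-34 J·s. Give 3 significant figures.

6.62e37 m⁻³

Number density is [L]⁻³ = [E]³/(ℏc)³.
1 GeV³ → 1/(ℏc)³ × (1 GeV in J)³ = 1.31e47 m⁻³.
Convert the energy scale: 0.505 MeV³ = 5.05e-10 GeV³.
Result: 5.05e-10 × 1.31e47 = 6.62e37 m⁻³.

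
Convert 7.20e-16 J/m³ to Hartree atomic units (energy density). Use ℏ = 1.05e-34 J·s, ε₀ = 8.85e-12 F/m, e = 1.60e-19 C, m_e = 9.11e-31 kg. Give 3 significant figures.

atomic unit of energy density: u_au = E_h/a₀³ = m_e⁴e¹⁰/((4πε₀)⁵ℏ⁸) = 3.01e13 J/m³.
7.20e-16 / 3.01e13 = 2.39e-29

2.39e-29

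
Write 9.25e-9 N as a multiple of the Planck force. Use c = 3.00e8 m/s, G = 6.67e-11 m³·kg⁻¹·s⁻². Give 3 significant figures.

Planck force: F_P = c⁴/G = 1.21e44 N.
9.25e-9 / 1.21e44 = 7.62e-53

7.62e-53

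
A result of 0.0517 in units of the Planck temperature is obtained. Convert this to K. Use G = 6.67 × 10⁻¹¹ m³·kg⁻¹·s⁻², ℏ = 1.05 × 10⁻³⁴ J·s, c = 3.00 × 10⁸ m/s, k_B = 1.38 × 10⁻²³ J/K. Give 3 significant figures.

7.33 × 10³⁰ K

One Planck temperature: T_P = √(ℏc⁵/G) / k_B = 1.42 × 10³² K.
0.0517 × 1.42 × 10³² K = 7.33 × 10³⁰ K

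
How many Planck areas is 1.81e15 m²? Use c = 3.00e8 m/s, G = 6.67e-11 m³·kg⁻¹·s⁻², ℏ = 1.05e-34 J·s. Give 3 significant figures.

6.98e84

Planck area: A_P = ℏG/c³ = 2.59e-70 m².
1.81e15 / 2.59e-70 = 6.98e84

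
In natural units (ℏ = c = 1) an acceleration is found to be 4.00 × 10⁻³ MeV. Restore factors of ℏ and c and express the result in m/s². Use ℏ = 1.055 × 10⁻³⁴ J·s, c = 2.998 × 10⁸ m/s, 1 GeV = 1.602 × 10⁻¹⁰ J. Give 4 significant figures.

1.821 × 10²⁷ m/s²

Acceleration is [L]/[T]² = c·[E]/ℏ.
1 GeV → c/ℏ × (1 GeV in J) = 4.552 × 10³² m/s².
Convert the energy scale: 4.00 × 10⁻³ MeV = 4.00 × 10⁻⁶ GeV.
Result: 4.00 × 10⁻⁶ × 4.552 × 10³² = 1.821 × 10²⁷ m/s².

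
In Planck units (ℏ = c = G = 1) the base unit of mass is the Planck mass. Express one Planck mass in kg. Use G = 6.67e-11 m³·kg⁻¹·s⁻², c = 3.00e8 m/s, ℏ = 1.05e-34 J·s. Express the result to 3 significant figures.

m_P = √(ℏc/G)
  = √(4.72e-16)
  = 2.17e-8 kg

2.17e-8 kg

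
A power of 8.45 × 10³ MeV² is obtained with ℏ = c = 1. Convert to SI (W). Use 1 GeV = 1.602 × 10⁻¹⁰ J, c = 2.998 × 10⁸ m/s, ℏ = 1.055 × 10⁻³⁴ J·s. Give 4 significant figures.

Power is [E]/[T] = [E]²/ℏ.
1 GeV² → 1/ℏ × (1 GeV in J)² = 2.433 × 10¹⁴ W.
Convert the energy scale: 8.45 × 10³ MeV² = 8.45 × 10⁻³ GeV².
Result: 8.45 × 10⁻³ × 2.433 × 10¹⁴ = 2.056 × 10¹² W.

2.056 × 10¹² W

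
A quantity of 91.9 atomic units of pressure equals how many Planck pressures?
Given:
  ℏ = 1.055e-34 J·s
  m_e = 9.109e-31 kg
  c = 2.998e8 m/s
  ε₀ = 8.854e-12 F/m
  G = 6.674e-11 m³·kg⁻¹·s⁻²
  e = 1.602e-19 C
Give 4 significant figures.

atomic unit of pressure: P_au = E_h/a₀³ = m_e⁴e¹⁰/((4πε₀)⁵ℏ⁸) = 2.929e13 Pa
Planck pressure: p_P = c⁷/(ℏG²) = 4.632e113 Pa
91.9 × 2.929e13 / 4.632e113 = 5.811e-99

5.811e-99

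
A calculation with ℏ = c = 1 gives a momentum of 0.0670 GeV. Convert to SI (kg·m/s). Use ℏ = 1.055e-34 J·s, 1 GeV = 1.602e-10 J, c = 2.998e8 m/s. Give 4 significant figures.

Momentum is [E]/c; divide by c.
1 GeV → 1/c × (1 GeV in J) = 5.344e-19 kg·m/s.
Result: 0.0670 × 5.344e-19 = 3.580e-20 kg·m/s.

3.580e-20 kg·m/s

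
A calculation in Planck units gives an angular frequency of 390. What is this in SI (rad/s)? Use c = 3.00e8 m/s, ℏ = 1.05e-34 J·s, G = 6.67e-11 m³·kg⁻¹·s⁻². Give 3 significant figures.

7.26e45 rad/s

One Planck angular frequency: ω_P = √(c⁵/(ℏG)) = 1.86e43 rad/s.
390 × 1.86e43 rad/s = 7.26e45 rad/s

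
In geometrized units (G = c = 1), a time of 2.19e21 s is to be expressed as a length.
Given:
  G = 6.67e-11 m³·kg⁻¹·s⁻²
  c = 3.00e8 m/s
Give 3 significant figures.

Time → length via c.
2.19e21 s × (c) = 6.57e29 m

6.57e29 m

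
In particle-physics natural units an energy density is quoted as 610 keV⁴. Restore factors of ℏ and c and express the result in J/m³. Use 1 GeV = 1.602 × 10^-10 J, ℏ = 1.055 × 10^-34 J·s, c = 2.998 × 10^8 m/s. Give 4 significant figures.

[E]/[L]³ = [E]⁴/(ℏc)³; restore (ℏc)⁻³.
1 GeV⁴ → 1/(ℏc)³ × (1 GeV in J)⁴ = 2.082 × 10^37 J/m³.
Convert the energy scale: 610 keV⁴ = 6.10 × 10^-22 GeV⁴.
Result: 6.10 × 10^-22 × 2.082 × 10^37 = 1.270 × 10^16 J/m³.

1.270 × 10^16 J/m³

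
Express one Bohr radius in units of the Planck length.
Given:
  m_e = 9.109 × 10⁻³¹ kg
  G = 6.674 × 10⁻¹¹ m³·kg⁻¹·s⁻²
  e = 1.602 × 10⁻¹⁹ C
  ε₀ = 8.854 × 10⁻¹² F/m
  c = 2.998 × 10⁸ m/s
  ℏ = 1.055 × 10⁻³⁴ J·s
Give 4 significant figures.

Bohr radius: a₀ = 4πε₀ℏ²/(m_e e²) = 5.297 × 10⁻¹¹ m
Planck length: ℓ_P = √(ℏG/c³) = 1.616 × 10⁻³⁵ m
ratio = 5.297 × 10⁻¹¹ / 1.616 × 10⁻³⁵ = 3.277 × 10²⁴

3.277 × 10²⁴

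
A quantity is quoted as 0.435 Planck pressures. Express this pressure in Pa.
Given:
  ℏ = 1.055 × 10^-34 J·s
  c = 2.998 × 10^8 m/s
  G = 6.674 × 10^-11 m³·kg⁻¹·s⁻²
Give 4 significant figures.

One Planck pressure: p_P = c⁷/(ℏG²) = 4.632 × 10^113 Pa.
0.435 × 4.632 × 10^113 Pa = 2.015 × 10^113 Pa

2.015 × 10^113 Pa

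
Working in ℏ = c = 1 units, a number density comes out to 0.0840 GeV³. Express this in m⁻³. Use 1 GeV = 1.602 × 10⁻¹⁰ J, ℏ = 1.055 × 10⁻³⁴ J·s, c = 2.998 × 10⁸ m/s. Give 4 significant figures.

1.091 × 10⁴⁶ m⁻³

Number density is [L]⁻³ = [E]³/(ℏc)³.
1 GeV³ → 1/(ℏc)³ × (1 GeV in J)³ = 1.299 × 10⁴⁷ m⁻³.
Result: 0.0840 × 1.299 × 10⁴⁷ = 1.091 × 10⁴⁶ m⁻³.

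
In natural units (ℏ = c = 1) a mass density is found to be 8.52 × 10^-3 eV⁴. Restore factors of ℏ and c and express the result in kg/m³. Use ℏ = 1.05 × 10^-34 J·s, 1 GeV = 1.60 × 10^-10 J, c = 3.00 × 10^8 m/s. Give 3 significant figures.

1.98 × 10^-18 kg/m³

Mass density is [E]/(c²[L]³) = [E]⁴/(ℏ³c⁵).
1 GeV⁴ → 1/(ℏ³c⁵) × (1 GeV in J)⁴ = 2.33 × 10^20 kg/m³.
Convert the energy scale: 8.52 × 10^-3 eV⁴ = 8.52 × 10^-39 GeV⁴.
Result: 8.52 × 10^-39 × 2.33 × 10^20 = 1.98 × 10^-18 kg/m³.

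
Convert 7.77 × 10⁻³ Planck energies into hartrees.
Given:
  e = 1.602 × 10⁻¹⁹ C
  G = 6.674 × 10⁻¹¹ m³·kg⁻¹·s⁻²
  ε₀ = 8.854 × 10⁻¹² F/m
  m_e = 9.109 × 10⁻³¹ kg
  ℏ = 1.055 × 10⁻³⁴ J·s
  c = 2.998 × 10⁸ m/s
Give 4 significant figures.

Planck energy: E_P = √(ℏc⁵/G) = 1.957 × 10⁹ J
hartree: E_h = m_e e⁴/(4πε₀ℏ)² = 4.354 × 10⁻¹⁸ J
7.77 × 10⁻³ × 1.957 × 10⁹ / 4.354 × 10⁻¹⁸ = 3.492 × 10²⁴

3.492 × 10²⁴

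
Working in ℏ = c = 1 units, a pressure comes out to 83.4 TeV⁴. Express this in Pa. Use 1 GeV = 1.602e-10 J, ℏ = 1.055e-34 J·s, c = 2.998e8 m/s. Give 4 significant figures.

1.736e51 Pa

Pressure is [E]/[L]³ = [E]⁴/(ℏc)³.
1 GeV⁴ → 1/(ℏc)³ × (1 GeV in J)⁴ = 2.082e37 Pa.
Convert the energy scale: 83.4 TeV⁴ = 8.34e13 GeV⁴.
Result: 8.34e13 × 2.082e37 = 1.736e51 Pa.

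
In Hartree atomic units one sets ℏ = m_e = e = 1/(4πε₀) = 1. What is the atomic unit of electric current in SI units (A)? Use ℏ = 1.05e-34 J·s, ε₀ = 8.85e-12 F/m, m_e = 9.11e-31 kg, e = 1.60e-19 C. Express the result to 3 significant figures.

6.67e-3 A

I_au = e E_h/ℏ = m_e e⁵/((4πε₀)²ℏ³)
E_h = 4.38e-18 J
e·E_h/ℏ = 6.67e-3 A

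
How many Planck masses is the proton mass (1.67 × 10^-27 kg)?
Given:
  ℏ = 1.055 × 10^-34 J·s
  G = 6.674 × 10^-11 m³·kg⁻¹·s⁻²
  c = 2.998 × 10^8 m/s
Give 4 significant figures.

Planck mass: m_P = √(ℏc/G) = 2.177 × 10^-8 kg.
1.67 × 10^-27 / 2.177 × 10^-8 = 7.671 × 10^-20

7.671 × 10^-20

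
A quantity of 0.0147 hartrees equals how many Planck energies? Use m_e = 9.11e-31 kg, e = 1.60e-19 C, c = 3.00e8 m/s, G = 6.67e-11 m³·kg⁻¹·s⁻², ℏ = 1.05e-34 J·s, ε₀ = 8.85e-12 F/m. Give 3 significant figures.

hartree: E_h = m_e e⁴/(4πε₀ℏ)² = 4.38e-18 J
Planck energy: E_P = √(ℏc⁵/G) = 1.96e9 J
0.0147 × 4.38e-18 / 1.96e9 = 3.29e-29

3.29e-29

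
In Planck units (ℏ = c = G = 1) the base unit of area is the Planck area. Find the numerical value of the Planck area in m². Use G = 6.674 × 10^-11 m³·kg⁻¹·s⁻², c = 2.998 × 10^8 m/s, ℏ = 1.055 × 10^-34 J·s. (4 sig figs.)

2.613 × 10^-70 m²

A_P = ℏG/c³
  = 7.041 × 10^-45 / 2.695 × 10^25
  = 2.613 × 10^-70 m²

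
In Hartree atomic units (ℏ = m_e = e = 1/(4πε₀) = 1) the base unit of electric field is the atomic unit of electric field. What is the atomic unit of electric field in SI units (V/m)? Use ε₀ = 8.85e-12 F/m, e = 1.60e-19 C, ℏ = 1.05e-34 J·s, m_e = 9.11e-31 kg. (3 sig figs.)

E_au = E_h/(e a₀) = m_e²e⁵/((4πε₀)³ℏ⁴)
E_h = 4.38e-18 J
a₀ = 5.26e-11 m
E_h/(e·a₀) = 5.20e11 V/m

5.20e11 V/m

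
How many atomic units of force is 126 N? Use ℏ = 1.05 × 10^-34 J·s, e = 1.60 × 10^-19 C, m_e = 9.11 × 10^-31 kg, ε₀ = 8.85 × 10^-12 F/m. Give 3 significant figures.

1.51 × 10^9

atomic unit of force: F_au = E_h/a₀ = m_e²e⁶/((4πε₀)³ℏ⁴) = 8.33 × 10^-8 N.
126 / 8.33 × 10^-8 = 1.51 × 10^9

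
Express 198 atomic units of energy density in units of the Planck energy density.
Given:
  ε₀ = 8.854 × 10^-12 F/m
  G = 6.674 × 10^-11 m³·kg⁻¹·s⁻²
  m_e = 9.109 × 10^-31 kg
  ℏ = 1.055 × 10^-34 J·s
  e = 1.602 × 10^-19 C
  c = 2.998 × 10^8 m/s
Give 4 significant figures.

atomic unit of energy density: u_au = E_h/a₀³ = m_e⁴e¹⁰/((4πε₀)⁵ℏ⁸) = 2.929 × 10^13 J/m³
Planck energy density: u_P = c⁷/(ℏG²) = 4.632 × 10^113 J/m³
198 × 2.929 × 10^13 / 4.632 × 10^113 = 1.252 × 10^-98

1.252 × 10^-98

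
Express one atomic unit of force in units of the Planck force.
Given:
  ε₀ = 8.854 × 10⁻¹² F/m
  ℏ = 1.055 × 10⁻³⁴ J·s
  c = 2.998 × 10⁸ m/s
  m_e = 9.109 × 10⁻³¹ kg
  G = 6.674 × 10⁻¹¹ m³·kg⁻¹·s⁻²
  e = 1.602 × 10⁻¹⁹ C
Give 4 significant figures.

atomic unit of force: F_au = E_h/a₀ = m_e²e⁶/((4πε₀)³ℏ⁴) = 8.220 × 10⁻⁸ N
Planck force: F_P = c⁴/G = 1.210 × 10⁴⁴ N
ratio = 8.220 × 10⁻⁸ / 1.210 × 10⁴⁴ = 6.791 × 10⁻⁵²

6.791 × 10⁻⁵²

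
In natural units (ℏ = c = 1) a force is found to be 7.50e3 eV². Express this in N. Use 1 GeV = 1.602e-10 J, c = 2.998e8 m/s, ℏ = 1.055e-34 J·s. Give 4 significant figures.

Force is [E]/[L] = [E]²/(ℏc); restore (ℏc)⁻¹.
1 GeV² → 1/(ℏc) × (1 GeV in J)² = 8.114e5 N.
Convert the energy scale: 7.50e3 eV² = 7.50e-15 GeV².
Result: 7.50e-15 × 8.114e5 = 6.086e-9 N.

6.086e-9 N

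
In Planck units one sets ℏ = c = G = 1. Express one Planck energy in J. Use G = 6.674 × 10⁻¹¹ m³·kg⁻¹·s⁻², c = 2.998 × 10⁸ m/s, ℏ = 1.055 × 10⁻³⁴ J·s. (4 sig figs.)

E_P = √(ℏc⁵/G)
  = √(3.828 × 10¹⁸)
  = 1.957 × 10⁹ J

1.957 × 10⁹ J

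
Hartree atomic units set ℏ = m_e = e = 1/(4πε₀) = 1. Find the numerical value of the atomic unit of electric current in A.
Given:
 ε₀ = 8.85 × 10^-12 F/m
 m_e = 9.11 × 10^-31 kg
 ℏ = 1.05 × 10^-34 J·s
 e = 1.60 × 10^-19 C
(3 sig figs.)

The unique combination of the constants set to 1 with dimensions of current is I_au = e E_h/ℏ = m_e e⁵/((4πε₀)²ℏ³).
E_h = 4.38 × 10^-18 J
e·E_h/ℏ = 6.67 × 10^-3 A

6.67 × 10^-3 A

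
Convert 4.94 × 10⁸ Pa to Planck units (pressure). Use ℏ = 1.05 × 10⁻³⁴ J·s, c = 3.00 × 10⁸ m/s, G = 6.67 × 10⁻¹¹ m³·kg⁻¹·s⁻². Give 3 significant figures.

Planck pressure: p_P = c⁷/(ℏG²) = 4.68 × 10¹¹³ Pa.
4.94 × 10⁸ / 4.68 × 10¹¹³ = 1.06 × 10⁻¹⁰⁵

1.06 × 10⁻¹⁰⁵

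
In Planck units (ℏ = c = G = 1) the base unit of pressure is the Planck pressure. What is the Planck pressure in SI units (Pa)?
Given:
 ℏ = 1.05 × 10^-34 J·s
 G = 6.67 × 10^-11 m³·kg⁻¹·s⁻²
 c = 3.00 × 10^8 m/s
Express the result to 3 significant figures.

4.68 × 10^113 Pa

p_P = c⁷/(ℏG²)
  = 2.19 × 10^59 / 4.67 × 10^-55
  = 4.68 × 10^113 Pa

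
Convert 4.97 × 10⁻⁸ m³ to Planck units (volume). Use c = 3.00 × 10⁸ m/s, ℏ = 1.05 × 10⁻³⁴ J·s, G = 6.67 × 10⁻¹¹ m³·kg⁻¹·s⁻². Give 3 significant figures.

Planck volume: V_P = (ℏG/c³)^(3/2) = 4.18 × 10⁻¹⁰⁵ m³.
4.97 × 10⁻⁸ / 4.18 × 10⁻¹⁰⁵ = 1.19 × 10⁹⁷

1.19 × 10⁹⁷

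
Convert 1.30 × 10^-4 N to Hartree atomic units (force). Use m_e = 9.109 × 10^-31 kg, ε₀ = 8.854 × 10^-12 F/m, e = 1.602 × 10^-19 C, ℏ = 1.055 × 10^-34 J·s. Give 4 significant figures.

atomic unit of force: F_au = E_h/a₀ = m_e²e⁶/((4πε₀)³ℏ⁴) = 8.220 × 10^-8 N.
1.30 × 10^-4 / 8.220 × 10^-8 = 1.582 × 10^3

1.582 × 10^3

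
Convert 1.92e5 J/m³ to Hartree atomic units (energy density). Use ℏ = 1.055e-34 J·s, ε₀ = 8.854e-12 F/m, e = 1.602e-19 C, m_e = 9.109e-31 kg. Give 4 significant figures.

atomic unit of energy density: u_au = E_h/a₀³ = m_e⁴e¹⁰/((4πε₀)⁵ℏ⁸) = 2.929e13 J/m³.
1.92e5 / 2.929e13 = 6.555e-9

6.555e-9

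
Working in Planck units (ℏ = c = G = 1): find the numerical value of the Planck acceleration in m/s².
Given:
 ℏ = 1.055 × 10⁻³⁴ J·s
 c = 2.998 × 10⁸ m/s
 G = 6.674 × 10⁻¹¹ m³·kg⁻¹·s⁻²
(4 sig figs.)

From ℏ = c = G = 1 the acceleration scale is a_P = √(c⁷/(ℏG)).
  = √(3.092 × 10¹⁰³)
  = 5.560 × 10⁵¹ m/s²

5.560 × 10⁵¹ m/s²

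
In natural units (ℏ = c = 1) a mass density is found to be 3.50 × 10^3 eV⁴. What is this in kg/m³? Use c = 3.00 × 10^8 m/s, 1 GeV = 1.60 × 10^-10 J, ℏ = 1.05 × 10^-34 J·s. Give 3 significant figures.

Mass density is [E]/(c²[L]³) = [E]⁴/(ℏ³c⁵).
1 GeV⁴ → 1/(ℏ³c⁵) × (1 GeV in J)⁴ = 2.33 × 10^20 kg/m³.
Convert the energy scale: 3.50 × 10^3 eV⁴ = 3.50 × 10^-33 GeV⁴.
Result: 3.50 × 10^-33 × 2.33 × 10^20 = 8.15 × 10^-13 kg/m³.

8.15 × 10^-13 kg/m³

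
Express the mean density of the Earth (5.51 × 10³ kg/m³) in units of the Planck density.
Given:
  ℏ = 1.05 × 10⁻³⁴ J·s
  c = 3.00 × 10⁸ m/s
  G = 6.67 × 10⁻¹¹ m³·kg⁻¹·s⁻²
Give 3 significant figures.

Planck density: ρ_P = c⁵/(ℏG²) = 5.20 × 10⁹⁶ kg/m³.
5.51 × 10³ / 5.20 × 10⁹⁶ = 1.06 × 10⁻⁹³

1.06 × 10⁻⁹³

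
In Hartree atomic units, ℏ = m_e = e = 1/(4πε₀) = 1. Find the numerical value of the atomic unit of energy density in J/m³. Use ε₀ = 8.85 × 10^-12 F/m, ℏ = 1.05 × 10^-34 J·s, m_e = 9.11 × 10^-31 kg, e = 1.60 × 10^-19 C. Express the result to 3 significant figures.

3.01 × 10^13 J/m³

The unique combination of the constants set to 1 with dimensions of energy density is u_au = E_h/a₀³ = m_e⁴e¹⁰/((4πε₀)⁵ℏ⁸).
E_h = 4.38 × 10^-18 J
a₀ = 5.26 × 10^-11 m
E_h/a₀³ = 3.01 × 10^13 J/m³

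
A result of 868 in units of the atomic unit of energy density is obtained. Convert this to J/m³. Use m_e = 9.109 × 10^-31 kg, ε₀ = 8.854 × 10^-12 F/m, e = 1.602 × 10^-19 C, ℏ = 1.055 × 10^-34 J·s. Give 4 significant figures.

One atomic unit of energy density: u_au = E_h/a₀³ = m_e⁴e¹⁰/((4πε₀)⁵ℏ⁸) = 2.929 × 10^13 J/m³.
868 × 2.929 × 10^13 J/m³ = 2.543 × 10^16 J/m³

2.543 × 10^16 J/m³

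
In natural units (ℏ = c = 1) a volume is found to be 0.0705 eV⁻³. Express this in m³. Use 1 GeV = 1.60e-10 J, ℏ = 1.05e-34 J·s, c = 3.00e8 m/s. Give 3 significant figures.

Volume is [L]³ = [E]⁻³·(ℏc)³.
1 GeV⁻³ → (ℏc)³ × (1 GeV in J)⁻³ = 7.63e-48 m³.
Convert the energy scale: 0.0705 eV⁻³ = 7.05e25 GeV⁻³.
Result: 7.05e25 × 7.63e-48 = 5.38e-22 m³.

5.38e-22 m³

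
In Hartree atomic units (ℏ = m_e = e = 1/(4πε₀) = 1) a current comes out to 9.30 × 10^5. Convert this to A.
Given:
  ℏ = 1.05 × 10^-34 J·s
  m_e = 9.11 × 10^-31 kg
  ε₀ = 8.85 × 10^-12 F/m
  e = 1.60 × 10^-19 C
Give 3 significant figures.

6.20 × 10^3 A

One atomic unit of electric current: I_au = e E_h/ℏ = m_e e⁵/((4πε₀)²ℏ³) = 6.67 × 10^-3 A.
9.30 × 10^5 × 6.67 × 10^-3 A = 6.20 × 10^3 A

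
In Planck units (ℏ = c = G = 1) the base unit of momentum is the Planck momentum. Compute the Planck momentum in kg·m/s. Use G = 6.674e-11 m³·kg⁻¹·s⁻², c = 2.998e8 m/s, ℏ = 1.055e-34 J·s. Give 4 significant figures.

p_P = √(ℏc³/G)
  = √(42.60)
  = 6.527 kg·m/s

6.527 kg·m/s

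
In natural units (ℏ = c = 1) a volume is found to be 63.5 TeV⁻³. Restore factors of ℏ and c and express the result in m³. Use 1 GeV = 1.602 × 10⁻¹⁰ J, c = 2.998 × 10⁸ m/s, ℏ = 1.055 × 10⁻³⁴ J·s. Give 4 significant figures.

Volume is [L]³ = [E]⁻³·(ℏc)³.
1 GeV⁻³ → (ℏc)³ × (1 GeV in J)⁻³ = 7.696 × 10⁻⁴⁸ m³.
Convert the energy scale: 63.5 TeV⁻³ = 6.35 × 10⁻⁸ GeV⁻³.
Result: 6.35 × 10⁻⁸ × 7.696 × 10⁻⁴⁸ = 4.887 × 10⁻⁵⁵ m³.

4.887 × 10⁻⁵⁵ m³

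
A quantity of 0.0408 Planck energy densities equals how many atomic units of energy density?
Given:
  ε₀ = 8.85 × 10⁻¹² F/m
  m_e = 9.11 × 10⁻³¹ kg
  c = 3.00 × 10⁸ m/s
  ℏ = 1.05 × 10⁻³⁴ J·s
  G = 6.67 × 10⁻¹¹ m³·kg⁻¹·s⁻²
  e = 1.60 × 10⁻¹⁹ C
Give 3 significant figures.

Planck energy density: u_P = c⁷/(ℏG²) = 4.68 × 10¹¹³ J/m³
atomic unit of energy density: u_au = E_h/a₀³ = m_e⁴e¹⁰/((4πε₀)⁵ℏ⁸) = 3.01 × 10¹³ J/m³
0.0408 × 4.68 × 10¹¹³ / 3.01 × 10¹³ = 6.34 × 10⁹⁸

6.34 × 10⁹⁸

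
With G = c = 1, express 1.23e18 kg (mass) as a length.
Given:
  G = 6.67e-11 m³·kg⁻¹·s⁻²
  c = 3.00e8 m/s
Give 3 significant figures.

In G = c = 1 units mass has dimensions of length; the conversion factor is G/c².
1.23e18 kg × (G/c²) = 9.12e-10 m

9.12e-10 m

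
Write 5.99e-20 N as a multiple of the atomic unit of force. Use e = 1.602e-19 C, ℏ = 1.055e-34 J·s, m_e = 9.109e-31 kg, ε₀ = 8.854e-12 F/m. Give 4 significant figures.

atomic unit of force: F_au = E_h/a₀ = m_e²e⁶/((4πε₀)³ℏ⁴) = 8.220e-8 N.
5.99e-20 / 8.220e-8 = 7.287e-13

7.287e-13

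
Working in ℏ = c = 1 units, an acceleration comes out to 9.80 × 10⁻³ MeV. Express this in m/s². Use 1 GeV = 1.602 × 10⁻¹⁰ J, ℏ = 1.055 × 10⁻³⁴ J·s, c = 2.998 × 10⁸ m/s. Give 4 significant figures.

Acceleration is [L]/[T]² = c·[E]/ℏ.
1 GeV → c/ℏ × (1 GeV in J) = 4.552 × 10³² m/s².
Convert the energy scale: 9.80 × 10⁻³ MeV = 9.80 × 10⁻⁶ GeV.
Result: 9.80 × 10⁻⁶ × 4.552 × 10³² = 4.461 × 10²⁷ m/s².

4.461 × 10²⁷ m/s²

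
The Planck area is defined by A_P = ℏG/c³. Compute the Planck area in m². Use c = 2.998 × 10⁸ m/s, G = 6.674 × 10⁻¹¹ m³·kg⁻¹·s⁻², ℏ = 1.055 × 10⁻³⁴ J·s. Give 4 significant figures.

A_P = ℏG/c³
  = 7.041 × 10⁻⁴⁵ / 2.695 × 10²⁵
  = 2.613 × 10⁻⁷⁰ m²

2.613 × 10⁻⁷⁰ m²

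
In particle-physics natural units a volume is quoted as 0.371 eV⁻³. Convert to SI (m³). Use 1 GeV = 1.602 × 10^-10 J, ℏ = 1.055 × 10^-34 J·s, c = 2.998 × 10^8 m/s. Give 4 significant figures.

2.855 × 10^-21 m³

Volume is [L]³ = [E]⁻³·(ℏc)³.
1 GeV⁻³ → (ℏc)³ × (1 GeV in J)⁻³ = 7.696 × 10^-48 m³.
Convert the energy scale: 0.371 eV⁻³ = 3.71 × 10^26 GeV⁻³.
Result: 3.71 × 10^26 × 7.696 × 10^-48 = 2.855 × 10^-21 m³.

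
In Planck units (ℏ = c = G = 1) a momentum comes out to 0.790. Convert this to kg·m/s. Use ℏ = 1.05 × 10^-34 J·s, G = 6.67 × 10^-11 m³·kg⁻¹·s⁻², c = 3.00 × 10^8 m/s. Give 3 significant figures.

One Planck momentum: p_P = √(ℏc³/G) = 6.52 kg·m/s.
0.790 × 6.52 kg·m/s = 5.15 kg·m/s

5.15 kg·m/s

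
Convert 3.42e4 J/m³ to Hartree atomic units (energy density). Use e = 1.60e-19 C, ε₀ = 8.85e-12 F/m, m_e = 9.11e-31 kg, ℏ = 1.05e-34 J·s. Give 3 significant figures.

atomic unit of energy density: u_au = E_h/a₀³ = m_e⁴e¹⁰/((4πε₀)⁵ℏ⁸) = 3.01e13 J/m³.
3.42e4 / 3.01e13 = 1.14e-9

1.14e-9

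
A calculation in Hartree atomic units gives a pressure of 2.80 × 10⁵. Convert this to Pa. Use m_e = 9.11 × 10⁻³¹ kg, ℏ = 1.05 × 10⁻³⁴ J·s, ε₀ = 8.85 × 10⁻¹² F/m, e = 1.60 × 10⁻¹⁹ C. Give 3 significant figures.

8.44 × 10¹⁸ Pa

One atomic unit of pressure: P_au = E_h/a₀³ = m_e⁴e¹⁰/((4πε₀)⁵ℏ⁸) = 3.01 × 10¹³ Pa.
2.80 × 10⁵ × 3.01 × 10¹³ Pa = 8.44 × 10¹⁸ Pa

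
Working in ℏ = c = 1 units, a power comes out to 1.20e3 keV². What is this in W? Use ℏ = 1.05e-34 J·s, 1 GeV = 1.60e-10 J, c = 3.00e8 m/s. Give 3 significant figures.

Power is [E]/[T] = [E]²/ℏ.
1 GeV² → 1/ℏ × (1 GeV in J)² = 2.44e14 W.
Convert the energy scale: 1.20e3 keV² = 1.20e-9 GeV².
Result: 1.20e-9 × 2.44e14 = 2.93e5 W.

2.93e5 W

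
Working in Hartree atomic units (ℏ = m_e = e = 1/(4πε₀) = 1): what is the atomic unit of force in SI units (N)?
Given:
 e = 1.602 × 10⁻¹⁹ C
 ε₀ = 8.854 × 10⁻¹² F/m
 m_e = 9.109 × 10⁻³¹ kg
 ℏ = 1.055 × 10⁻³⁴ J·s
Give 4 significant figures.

8.220 × 10⁻⁸ N

The unique combination of the constants set to 1 with dimensions of force is F_au = E_h/a₀ = m_e²e⁶/((4πε₀)³ℏ⁴).
E_h = 4.354 × 10⁻¹⁸ J
a₀ = 5.297 × 10⁻¹¹ m
E_h/a₀ = 8.220 × 10⁻⁸ N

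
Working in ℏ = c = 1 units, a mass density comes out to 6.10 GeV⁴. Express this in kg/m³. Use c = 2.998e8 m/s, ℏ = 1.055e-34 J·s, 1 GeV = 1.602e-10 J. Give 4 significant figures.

Mass density is [E]/(c²[L]³) = [E]⁴/(ℏ³c⁵).
1 GeV⁴ → 1/(ℏ³c⁵) × (1 GeV in J)⁴ = 2.316e20 kg/m³.
Result: 6.10 × 2.316e20 = 1.413e21 kg/m³.

1.413e21 kg/m³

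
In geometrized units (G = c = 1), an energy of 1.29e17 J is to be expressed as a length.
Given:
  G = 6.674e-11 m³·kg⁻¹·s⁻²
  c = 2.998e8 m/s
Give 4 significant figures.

Energy → length via G/c⁴.
1.29e17 J × (G/c⁴) = 1.066e-27 m

1.066e-27 m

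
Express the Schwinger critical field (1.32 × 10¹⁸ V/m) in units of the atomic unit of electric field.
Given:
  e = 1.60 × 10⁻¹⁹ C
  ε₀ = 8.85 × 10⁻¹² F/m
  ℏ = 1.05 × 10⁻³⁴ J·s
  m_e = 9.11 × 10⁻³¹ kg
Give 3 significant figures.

atomic unit of electric field: E_au = E_h/(e a₀) = m_e²e⁵/((4πε₀)³ℏ⁴) = 5.20 × 10¹¹ V/m.
1.32 × 10¹⁸ / 5.20 × 10¹¹ = 2.54 × 10⁶

2.54 × 10⁶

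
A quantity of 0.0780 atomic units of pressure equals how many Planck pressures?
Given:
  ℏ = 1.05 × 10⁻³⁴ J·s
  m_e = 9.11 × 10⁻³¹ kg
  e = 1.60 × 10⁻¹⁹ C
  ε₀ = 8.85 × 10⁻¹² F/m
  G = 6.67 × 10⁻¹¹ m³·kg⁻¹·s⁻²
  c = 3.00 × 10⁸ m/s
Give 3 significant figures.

atomic unit of pressure: P_au = E_h/a₀³ = m_e⁴e¹⁰/((4πε₀)⁵ℏ⁸) = 3.01 × 10¹³ Pa
Planck pressure: p_P = c⁷/(ℏG²) = 4.68 × 10¹¹³ Pa
0.0780 × 3.01 × 10¹³ / 4.68 × 10¹¹³ = 5.02 × 10⁻¹⁰²

5.02 × 10⁻¹⁰²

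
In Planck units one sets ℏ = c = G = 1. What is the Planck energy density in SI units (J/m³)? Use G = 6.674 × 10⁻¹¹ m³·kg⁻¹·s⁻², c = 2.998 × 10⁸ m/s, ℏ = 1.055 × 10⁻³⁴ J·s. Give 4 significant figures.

u_P = c⁷/(ℏG²)
  = 2.177 × 10⁵⁹ / 4.699 × 10⁻⁵⁵
  = 4.632 × 10¹¹³ J/m³

4.632 × 10¹¹³ J/m³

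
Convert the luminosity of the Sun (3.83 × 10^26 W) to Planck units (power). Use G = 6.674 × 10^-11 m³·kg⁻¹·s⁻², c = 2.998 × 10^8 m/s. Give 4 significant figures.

Planck power: P_P = c⁵/G = 3.629 × 10^52 W.
3.83 × 10^26 / 3.629 × 10^52 = 1.055 × 10^-26

1.055 × 10^-26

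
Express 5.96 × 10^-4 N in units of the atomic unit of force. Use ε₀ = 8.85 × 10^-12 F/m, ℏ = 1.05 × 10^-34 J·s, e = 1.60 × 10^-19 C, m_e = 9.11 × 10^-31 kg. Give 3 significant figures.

7.16 × 10^3

atomic unit of force: F_au = E_h/a₀ = m_e²e⁶/((4πε₀)³ℏ⁴) = 8.33 × 10^-8 N.
5.96 × 10^-4 / 8.33 × 10^-8 = 7.16 × 10^3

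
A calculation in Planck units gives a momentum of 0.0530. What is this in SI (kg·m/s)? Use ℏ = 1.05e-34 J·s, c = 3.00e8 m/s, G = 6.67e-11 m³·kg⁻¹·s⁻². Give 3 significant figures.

One Planck momentum: p_P = √(ℏc³/G) = 6.52 kg·m/s.
0.0530 × 6.52 kg·m/s = 0.346 kg·m/s

0.346 kg·m/s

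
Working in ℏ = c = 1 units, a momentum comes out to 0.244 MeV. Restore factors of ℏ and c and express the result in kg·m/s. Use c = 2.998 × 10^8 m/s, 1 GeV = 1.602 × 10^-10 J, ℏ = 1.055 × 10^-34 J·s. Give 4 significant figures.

1.304 × 10^-22 kg·m/s

Momentum is [E]/c; divide by c.
1 GeV → 1/c × (1 GeV in J) = 5.344 × 10^-19 kg·m/s.
Convert the energy scale: 0.244 MeV = 2.44 × 10^-4 GeV.
Result: 2.44 × 10^-4 × 5.344 × 10^-19 = 1.304 × 10^-22 kg·m/s.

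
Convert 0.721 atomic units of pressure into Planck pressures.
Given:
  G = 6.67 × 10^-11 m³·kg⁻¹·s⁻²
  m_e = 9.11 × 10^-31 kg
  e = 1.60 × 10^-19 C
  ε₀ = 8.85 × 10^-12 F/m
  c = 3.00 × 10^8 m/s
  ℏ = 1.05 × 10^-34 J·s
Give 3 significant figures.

atomic unit of pressure: P_au = E_h/a₀³ = m_e⁴e¹⁰/((4πε₀)⁵ℏ⁸) = 3.01 × 10^13 Pa
Planck pressure: p_P = c⁷/(ℏG²) = 4.68 × 10^113 Pa
0.721 × 3.01 × 10^13 / 4.68 × 10^113 = 4.64 × 10^-101

4.64 × 10^-101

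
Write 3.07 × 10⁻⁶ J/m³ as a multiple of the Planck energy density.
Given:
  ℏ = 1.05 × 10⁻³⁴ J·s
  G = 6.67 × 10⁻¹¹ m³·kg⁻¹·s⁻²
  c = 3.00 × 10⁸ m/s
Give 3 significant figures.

Planck energy density: u_P = c⁷/(ℏG²) = 4.68 × 10¹¹³ J/m³.
3.07 × 10⁻⁶ / 4.68 × 10¹¹³ = 6.56 × 10⁻¹²⁰

6.56 × 10⁻¹²⁰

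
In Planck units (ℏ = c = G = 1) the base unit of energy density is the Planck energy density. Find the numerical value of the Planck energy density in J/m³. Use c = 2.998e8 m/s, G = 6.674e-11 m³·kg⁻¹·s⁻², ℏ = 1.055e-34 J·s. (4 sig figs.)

u_P = c⁷/(ℏG²)
  = 2.177e59 / 4.699e-55
  = 4.632e113 J/m³

4.632e113 J/m³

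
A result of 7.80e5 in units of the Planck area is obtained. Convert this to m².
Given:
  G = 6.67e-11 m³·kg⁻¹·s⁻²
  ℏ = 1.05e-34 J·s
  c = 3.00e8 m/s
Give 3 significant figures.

One Planck area: A_P = ℏG/c³ = 2.59e-70 m².
7.80e5 × 2.59e-70 m² = 2.02e-64 m²

2.02e-64 m²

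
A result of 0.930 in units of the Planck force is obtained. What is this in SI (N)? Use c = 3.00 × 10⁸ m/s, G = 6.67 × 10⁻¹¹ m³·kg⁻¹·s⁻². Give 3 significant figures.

1.13 × 10⁴⁴ N

One Planck force: F_P = c⁴/G = 1.21 × 10⁴⁴ N.
0.930 × 1.21 × 10⁴⁴ N = 1.13 × 10⁴⁴ N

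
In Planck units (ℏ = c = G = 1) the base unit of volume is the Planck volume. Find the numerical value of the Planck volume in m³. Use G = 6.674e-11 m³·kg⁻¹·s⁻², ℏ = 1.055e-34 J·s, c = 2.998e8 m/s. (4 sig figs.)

4.224e-105 m³

V_P = (ℏG/c³)^(3/2)
  = √(1.784e-209)
  = 4.224e-105 m³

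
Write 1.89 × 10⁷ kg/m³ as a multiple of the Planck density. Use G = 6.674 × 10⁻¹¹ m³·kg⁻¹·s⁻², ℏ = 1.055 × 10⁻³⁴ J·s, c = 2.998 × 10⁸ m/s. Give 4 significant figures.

3.667 × 10⁻⁹⁰

Planck density: ρ_P = c⁵/(ℏG²) = 5.154 × 10⁹⁶ kg/m³.
1.89 × 10⁷ / 5.154 × 10⁹⁶ = 3.667 × 10⁻⁹⁰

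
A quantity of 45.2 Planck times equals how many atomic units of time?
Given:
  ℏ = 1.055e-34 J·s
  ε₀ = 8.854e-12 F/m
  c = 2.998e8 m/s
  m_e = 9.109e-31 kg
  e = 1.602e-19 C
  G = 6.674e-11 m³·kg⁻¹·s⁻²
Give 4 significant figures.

1.006e-25

Planck time: t_P = √(ℏG/c⁵) = 5.392e-44 s
atomic unit of time: τ_au = (4πε₀)²ℏ³/(m_e e⁴) = 2.423e-17 s
45.2 × 5.392e-44 / 2.423e-17 = 1.006e-25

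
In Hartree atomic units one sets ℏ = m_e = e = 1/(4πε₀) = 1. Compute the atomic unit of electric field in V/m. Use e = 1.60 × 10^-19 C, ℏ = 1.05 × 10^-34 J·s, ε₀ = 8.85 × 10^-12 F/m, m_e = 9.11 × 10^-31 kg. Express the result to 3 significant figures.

5.20 × 10^11 V/m

E_au = E_h/(e a₀) = m_e²e⁵/((4πε₀)³ℏ⁴)
E_h = 4.38 × 10^-18 J
a₀ = 5.26 × 10^-11 m
E_h/(e·a₀) = 5.20 × 10^11 V/m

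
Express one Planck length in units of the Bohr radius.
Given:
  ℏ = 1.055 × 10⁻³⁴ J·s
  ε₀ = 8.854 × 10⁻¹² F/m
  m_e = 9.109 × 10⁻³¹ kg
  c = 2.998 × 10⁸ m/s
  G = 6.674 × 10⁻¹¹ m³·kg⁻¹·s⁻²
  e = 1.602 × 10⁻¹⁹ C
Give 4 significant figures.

Planck length: ℓ_P = √(ℏG/c³) = 1.616 × 10⁻³⁵ m
Bohr radius: a₀ = 4πε₀ℏ²/(m_e e²) = 5.297 × 10⁻¹¹ m
ratio = 1.616 × 10⁻³⁵ / 5.297 × 10⁻¹¹ = 3.051 × 10⁻²⁵

3.051 × 10⁻²⁵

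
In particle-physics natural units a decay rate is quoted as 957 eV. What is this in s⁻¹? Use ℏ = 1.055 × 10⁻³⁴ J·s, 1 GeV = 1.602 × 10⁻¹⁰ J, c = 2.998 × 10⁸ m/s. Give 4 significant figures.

A rate is [E]/ℏ; divide by ℏ.
1 GeV → 1/ℏ × (1 GeV in J) = 1.518 × 10²⁴ s⁻¹.
Convert the energy scale: 957 eV = 9.57 × 10⁻⁷ GeV.
Result: 9.57 × 10⁻⁷ × 1.518 × 10²⁴ = 1.453 × 10¹⁸ s⁻¹.

1.453 × 10¹⁸ s⁻¹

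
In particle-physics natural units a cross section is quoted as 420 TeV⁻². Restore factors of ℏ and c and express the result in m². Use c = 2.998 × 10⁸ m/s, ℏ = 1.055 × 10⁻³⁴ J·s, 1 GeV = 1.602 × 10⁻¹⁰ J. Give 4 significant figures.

Area is [L]² = [E]⁻²·(ℏc)²; restore (ℏc)².
1 GeV⁻² → (ℏc)² × (1 GeV in J)⁻² = 3.898 × 10⁻³² m².
Convert the energy scale: 420 TeV⁻² = 4.20 × 10⁻⁴ GeV⁻².
Result: 4.20 × 10⁻⁴ × 3.898 × 10⁻³² = 1.637 × 10⁻³⁵ m².

1.637 × 10⁻³⁵ m²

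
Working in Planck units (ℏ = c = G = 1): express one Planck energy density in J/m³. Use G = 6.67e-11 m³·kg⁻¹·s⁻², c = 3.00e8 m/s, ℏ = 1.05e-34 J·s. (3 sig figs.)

4.68e113 J/m³

The unique combination of the constants set to 1 with dimensions of energy density is u_P = c⁷/(ℏG²).
  = 2.19e59 / 4.67e-55
  = 4.68e113 J/m³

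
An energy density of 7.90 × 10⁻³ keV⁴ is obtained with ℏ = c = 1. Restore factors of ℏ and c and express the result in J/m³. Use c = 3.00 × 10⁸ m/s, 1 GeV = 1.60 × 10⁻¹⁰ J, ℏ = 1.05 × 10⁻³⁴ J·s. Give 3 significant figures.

[E]/[L]³ = [E]⁴/(ℏc)³; restore (ℏc)⁻³.
1 GeV⁴ → 1/(ℏc)³ × (1 GeV in J)⁴ = 2.10 × 10³⁷ J/m³.
Convert the energy scale: 7.90 × 10⁻³ keV⁴ = 7.90 × 10⁻²⁷ GeV⁴.
Result: 7.90 × 10⁻²⁷ × 2.10 × 10³⁷ = 1.66 × 10¹¹ J/m³.

1.66 × 10¹¹ J/m³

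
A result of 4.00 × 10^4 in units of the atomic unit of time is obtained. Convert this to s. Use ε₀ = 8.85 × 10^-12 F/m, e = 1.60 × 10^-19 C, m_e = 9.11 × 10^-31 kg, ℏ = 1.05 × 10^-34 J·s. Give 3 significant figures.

9.59 × 10^-13 s

One atomic unit of time: τ_au = (4πε₀)²ℏ³/(m_e e⁴) = 2.40 × 10^-17 s.
4.00 × 10^4 × 2.40 × 10^-17 s = 9.59 × 10^-13 s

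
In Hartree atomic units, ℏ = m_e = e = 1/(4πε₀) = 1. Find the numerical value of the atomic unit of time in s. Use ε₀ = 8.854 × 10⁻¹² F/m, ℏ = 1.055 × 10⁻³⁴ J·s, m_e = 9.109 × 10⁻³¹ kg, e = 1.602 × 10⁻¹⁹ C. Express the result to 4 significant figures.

2.423 × 10⁻¹⁷ s

From ℏ = m_e = e = 1/(4πε₀) = 1 the time scale is τ_au = (4πε₀)²ℏ³/(m_e e⁴).
E_h = 4.354 × 10⁻¹⁸ J
ℏ/E_h = 2.423 × 10⁻¹⁷ s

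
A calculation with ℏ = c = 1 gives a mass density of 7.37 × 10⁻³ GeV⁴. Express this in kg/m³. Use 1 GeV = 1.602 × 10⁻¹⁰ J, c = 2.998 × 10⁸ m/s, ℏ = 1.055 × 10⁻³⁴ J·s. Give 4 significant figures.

1.707 × 10¹⁸ kg/m³

Mass density is [E]/(c²[L]³) = [E]⁴/(ℏ³c⁵).
1 GeV⁴ → 1/(ℏ³c⁵) × (1 GeV in J)⁴ = 2.316 × 10²⁰ kg/m³.
Result: 7.37 × 10⁻³ × 2.316 × 10²⁰ = 1.707 × 10¹⁸ kg/m³.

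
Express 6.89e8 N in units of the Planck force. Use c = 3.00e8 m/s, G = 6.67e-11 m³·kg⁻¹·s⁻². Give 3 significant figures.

Planck force: F_P = c⁴/G = 1.21e44 N.
6.89e8 / 1.21e44 = 5.67e-36

5.67e-36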